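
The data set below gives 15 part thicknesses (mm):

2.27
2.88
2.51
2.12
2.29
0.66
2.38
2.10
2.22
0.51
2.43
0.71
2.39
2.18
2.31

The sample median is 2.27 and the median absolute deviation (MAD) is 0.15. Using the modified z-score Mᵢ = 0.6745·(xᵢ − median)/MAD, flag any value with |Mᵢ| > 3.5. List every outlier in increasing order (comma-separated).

|Mᵢ| > 3.5 ⇔ |xᵢ − 2.27| > 3.5·0.15/0.6745 = 0.78.
So outliers lie outside [1.49, 3.05].
0.51: M = -7.91 → outlier.
0.66: M = -7.24 → outlier.
0.71: M = -7.01 → outlier.

0.51, 0.66, 0.71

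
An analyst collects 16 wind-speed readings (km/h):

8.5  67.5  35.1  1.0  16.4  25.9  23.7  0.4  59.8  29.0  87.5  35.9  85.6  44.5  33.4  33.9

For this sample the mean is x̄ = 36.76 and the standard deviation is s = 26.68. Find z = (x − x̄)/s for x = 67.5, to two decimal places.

z = (67.5 − 36.76) / 26.68 = 1.15.

1.15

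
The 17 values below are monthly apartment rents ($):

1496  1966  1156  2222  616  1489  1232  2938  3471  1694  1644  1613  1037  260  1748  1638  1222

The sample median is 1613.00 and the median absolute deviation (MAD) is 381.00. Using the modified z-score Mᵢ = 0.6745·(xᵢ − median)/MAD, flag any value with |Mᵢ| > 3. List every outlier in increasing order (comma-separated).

3471

|Mᵢ| > 3 ⇔ |xᵢ − 1613.00| > 3·381.00/0.6745 = 1694.59.
So outliers lie outside [-81.59, 3307.59].
3471: M = 3.29 → outlier.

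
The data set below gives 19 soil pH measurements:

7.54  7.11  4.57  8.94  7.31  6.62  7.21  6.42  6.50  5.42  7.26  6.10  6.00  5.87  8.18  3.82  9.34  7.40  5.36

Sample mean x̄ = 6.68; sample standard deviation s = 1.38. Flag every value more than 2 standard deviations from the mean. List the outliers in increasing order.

Cutoffs at x̄ ± 2s: 6.68 ± 2·1.38 = [3.92, 9.44].
3.82: z = -2.07, |z| > 2 → outlier.
Every other value lies within [3.92, 9.44].

3.82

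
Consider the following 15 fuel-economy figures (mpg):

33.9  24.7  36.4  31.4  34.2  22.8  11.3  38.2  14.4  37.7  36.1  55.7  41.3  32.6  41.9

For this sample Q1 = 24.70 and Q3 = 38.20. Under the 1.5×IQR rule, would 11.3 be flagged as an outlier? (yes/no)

no

IQR = Q3 − Q1 = 38.20 − 24.70 = 13.50.
Lower fence = Q1 − 1.5·IQR = 24.70 − 20.25 = 4.45.
Upper fence = Q3 + 1.5·IQR = 38.20 + 20.25 = 58.45.
11.3 lies within [4.45, 58.45].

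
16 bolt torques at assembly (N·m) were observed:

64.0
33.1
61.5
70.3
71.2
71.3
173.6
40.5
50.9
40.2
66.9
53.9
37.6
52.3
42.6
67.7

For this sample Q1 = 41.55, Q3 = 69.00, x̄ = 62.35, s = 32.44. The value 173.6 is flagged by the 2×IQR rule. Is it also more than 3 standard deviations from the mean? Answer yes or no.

z = (173.6 − 62.35) / 32.44 = 3.43.
|z| = 3.43 > 3.

yes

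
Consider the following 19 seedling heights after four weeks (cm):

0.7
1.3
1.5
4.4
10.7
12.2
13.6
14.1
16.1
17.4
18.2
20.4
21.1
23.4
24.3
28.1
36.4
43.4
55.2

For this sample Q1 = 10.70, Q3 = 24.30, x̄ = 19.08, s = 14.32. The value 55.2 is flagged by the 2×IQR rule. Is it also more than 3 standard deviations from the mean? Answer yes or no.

no

z = (55.2 − 19.08) / 14.32 = 2.52.
|z| = 2.52 ≤ 3.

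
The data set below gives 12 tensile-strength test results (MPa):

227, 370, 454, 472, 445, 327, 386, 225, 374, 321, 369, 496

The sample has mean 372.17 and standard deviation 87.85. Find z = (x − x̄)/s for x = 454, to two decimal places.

z = (454 − 372.17) / 87.85 = 0.93.

0.93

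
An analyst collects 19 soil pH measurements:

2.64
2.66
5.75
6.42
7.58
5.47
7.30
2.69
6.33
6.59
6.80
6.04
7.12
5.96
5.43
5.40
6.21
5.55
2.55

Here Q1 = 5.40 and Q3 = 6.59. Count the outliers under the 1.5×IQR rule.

4

IQR = 1.19; fences at 5.40 − 1.785 = 3.615 and 6.59 + 1.785 = 8.375.
Outside the cutoffs: 2.55, 2.64, 2.66, 2.69.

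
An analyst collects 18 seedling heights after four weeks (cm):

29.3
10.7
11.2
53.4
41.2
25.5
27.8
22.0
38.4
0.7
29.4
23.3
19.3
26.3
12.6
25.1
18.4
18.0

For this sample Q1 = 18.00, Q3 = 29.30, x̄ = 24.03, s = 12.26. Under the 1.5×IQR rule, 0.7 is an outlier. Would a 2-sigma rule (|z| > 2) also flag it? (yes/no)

z = (0.7 − 24.03) / 12.26 = -1.90.
|z| = 1.90 ≤ 2.

no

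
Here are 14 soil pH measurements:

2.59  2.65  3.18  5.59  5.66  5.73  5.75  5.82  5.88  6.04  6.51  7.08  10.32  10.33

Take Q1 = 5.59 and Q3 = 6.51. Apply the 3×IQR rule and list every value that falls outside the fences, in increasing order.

IQR = Q3 − Q1 = 6.51 − 5.59 = 0.92.
Lower fence = Q1 − 3·IQR = 5.59 − 2.76 = 2.83.
Upper fence = Q3 + 3·IQR = 6.51 + 2.76 = 9.27.
2.59 < 2.83 → outlier.
2.65 < 2.83 → outlier.
10.32 > 9.27 → outlier.
10.33 > 9.27 → outlier.
All remaining values lie within [2.83, 9.27].

2.59, 2.65, 10.32, 10.33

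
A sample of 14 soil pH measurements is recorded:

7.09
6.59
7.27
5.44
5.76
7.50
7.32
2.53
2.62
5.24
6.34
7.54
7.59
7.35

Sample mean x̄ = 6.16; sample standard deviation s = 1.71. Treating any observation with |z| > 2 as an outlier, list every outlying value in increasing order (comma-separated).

Cutoffs at x̄ ± 2s: 6.16 ± 2·1.71 = [2.74, 9.58].
2.53: z = -2.12, |z| > 2 → outlier.
2.62: z = -2.07, |z| > 2 → outlier.
Every other value lies within [2.74, 9.58].

2.53, 2.62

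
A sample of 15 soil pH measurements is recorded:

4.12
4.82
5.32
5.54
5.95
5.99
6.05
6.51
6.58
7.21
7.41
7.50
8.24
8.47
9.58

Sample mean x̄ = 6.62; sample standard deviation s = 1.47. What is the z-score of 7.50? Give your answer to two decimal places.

0.60

z = (7.50 − 6.62) / 1.47 = 0.60.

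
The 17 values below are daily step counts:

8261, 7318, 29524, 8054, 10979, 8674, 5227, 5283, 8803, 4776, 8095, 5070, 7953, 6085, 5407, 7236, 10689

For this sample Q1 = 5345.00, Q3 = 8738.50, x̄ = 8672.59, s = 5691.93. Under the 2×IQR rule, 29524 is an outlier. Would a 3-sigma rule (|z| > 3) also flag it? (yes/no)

yes

z = (29524 − 8672.59) / 5691.93 = 3.66.
|z| = 3.66 > 3.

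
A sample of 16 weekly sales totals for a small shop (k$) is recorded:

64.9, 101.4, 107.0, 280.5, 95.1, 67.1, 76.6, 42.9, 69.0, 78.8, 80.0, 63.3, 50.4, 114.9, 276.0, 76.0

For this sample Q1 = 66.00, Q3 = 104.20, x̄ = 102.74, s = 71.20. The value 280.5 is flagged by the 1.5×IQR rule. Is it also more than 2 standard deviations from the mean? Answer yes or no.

yes

z = (280.5 − 102.74) / 71.20 = 2.50.
|z| = 2.50 > 2.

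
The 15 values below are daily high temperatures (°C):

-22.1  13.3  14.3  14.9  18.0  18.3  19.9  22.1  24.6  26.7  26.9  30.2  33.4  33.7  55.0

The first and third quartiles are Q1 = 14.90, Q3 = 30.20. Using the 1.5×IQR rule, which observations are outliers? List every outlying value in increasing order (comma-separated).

-22.1, 55.0

IQR = Q3 − Q1 = 30.20 − 14.90 = 15.30.
Lower fence = Q1 − 1.5·IQR = 14.90 − 22.95 = -8.05.
Upper fence = Q3 + 1.5·IQR = 30.20 + 22.95 = 53.15.
-22.1 < -8.05 → outlier.
55.0 > 53.15 → outlier.
All remaining values lie within [-8.05, 53.15].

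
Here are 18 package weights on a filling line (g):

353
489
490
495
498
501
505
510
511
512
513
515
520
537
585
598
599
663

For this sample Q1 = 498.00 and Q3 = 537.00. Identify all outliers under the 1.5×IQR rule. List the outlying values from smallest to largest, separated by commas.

353, 598, 599, 663

IQR = Q3 − Q1 = 537.00 − 498.00 = 39.00.
Lower fence = Q1 − 1.5·IQR = 498.00 − 58.50 = 439.50.
Upper fence = Q3 + 1.5·IQR = 537.00 + 58.50 = 595.50.
353 < 439.50 → outlier.
598 > 595.50 → outlier.
599 > 595.50 → outlier.
663 > 595.50 → outlier.
All remaining values lie within [439.50, 595.50].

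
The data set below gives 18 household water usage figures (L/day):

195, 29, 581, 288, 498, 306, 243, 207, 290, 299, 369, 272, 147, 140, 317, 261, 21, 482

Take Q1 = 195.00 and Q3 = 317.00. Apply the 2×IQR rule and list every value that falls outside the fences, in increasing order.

IQR = Q3 − Q1 = 317.00 − 195.00 = 122.00.
Lower fence = Q1 − 2·IQR = 195.00 − 244.00 = -49.00.
Upper fence = Q3 + 2·IQR = 317.00 + 244.00 = 561.00.
581 > 561.00 → outlier.
All remaining values lie within [-49.00, 561.00].

581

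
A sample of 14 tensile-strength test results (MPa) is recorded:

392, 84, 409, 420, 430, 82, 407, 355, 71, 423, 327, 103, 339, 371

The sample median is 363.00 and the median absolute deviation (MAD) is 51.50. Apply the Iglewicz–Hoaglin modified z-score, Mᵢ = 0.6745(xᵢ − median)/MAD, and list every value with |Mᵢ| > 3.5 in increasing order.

|Mᵢ| > 3.5 ⇔ |xᵢ − 363.00| > 3.5·51.50/0.6745 = 267.23.
So outliers lie outside [95.77, 630.23].
71: M = -3.82 → outlier.
82: M = -3.68 → outlier.
84: M = -3.65 → outlier.

71, 82, 84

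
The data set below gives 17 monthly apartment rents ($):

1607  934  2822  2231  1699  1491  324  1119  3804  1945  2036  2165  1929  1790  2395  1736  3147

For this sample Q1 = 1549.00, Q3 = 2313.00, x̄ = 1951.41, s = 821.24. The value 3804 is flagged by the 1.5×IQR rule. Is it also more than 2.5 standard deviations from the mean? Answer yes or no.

z = (3804 − 1951.41) / 821.24 = 2.26.
|z| = 2.26 ≤ 2.5.

no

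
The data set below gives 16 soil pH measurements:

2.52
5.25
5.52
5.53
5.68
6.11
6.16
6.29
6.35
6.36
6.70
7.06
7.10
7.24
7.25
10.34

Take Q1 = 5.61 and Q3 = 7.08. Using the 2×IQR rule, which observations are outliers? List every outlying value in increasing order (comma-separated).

IQR = Q3 − Q1 = 7.08 − 5.61 = 1.47.
Lower fence = Q1 − 2·IQR = 5.61 − 2.94 = 2.67.
Upper fence = Q3 + 2·IQR = 7.08 + 2.94 = 10.02.
2.52 < 2.67 → outlier.
10.34 > 10.02 → outlier.
All remaining values lie within [2.67, 10.02].

2.52, 10.34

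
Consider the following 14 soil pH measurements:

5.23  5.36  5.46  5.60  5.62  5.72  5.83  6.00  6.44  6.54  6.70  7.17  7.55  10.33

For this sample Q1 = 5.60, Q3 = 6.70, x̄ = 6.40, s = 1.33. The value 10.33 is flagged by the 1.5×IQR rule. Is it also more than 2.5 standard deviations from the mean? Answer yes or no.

yes

z = (10.33 − 6.40) / 1.33 = 2.95.
|z| = 2.95 > 2.5.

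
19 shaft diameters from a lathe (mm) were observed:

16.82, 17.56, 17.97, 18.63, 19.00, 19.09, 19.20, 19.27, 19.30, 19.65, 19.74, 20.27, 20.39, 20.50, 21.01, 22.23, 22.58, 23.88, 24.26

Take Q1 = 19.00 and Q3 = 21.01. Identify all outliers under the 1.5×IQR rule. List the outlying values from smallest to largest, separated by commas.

IQR = Q3 − Q1 = 21.01 − 19.00 = 2.01.
Lower fence = Q1 − 1.5·IQR = 19.00 − 3.015 = 15.985.
Upper fence = Q3 + 1.5·IQR = 21.01 + 3.015 = 24.025.
24.26 > 24.025 → outlier.
All remaining values lie within [15.985, 24.025].

24.26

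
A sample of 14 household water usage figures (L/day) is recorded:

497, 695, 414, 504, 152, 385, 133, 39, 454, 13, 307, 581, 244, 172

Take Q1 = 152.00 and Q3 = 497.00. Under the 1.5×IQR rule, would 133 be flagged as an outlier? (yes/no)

no

IQR = Q3 − Q1 = 497.00 − 152.00 = 345.00.
Lower fence = Q1 − 1.5·IQR = 152.00 − 517.50 = -365.50.
Upper fence = Q3 + 1.5·IQR = 497.00 + 517.50 = 1014.50.
133 lies within [-365.50, 1014.50].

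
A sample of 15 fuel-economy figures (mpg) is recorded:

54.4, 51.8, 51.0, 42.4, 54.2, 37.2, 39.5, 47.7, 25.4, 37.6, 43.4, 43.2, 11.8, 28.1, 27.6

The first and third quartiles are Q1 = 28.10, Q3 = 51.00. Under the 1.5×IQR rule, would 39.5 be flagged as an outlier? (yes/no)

no

IQR = Q3 − Q1 = 51.00 − 28.10 = 22.90.
Lower fence = Q1 − 1.5·IQR = 28.10 − 34.35 = -6.25.
Upper fence = Q3 + 1.5·IQR = 51.00 + 34.35 = 85.35.
39.5 lies within [-6.25, 85.35].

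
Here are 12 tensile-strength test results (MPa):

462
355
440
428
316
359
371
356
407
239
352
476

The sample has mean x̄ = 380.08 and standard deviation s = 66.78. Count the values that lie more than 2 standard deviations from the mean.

Cutoffs: x̄ ± 2s = [246.52, 513.64].
Outside the cutoffs: 239.

1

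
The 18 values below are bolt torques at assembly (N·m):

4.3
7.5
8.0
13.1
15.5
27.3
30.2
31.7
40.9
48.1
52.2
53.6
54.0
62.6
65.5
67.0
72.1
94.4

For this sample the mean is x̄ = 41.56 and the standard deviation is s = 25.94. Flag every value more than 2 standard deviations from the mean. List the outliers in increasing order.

94.4

Cutoffs at x̄ ± 2s: 41.56 ± 2·25.94 = [-10.32, 93.44].
94.4: z = 2.04, |z| > 2 → outlier.
Every other value lies within [-10.32, 93.44].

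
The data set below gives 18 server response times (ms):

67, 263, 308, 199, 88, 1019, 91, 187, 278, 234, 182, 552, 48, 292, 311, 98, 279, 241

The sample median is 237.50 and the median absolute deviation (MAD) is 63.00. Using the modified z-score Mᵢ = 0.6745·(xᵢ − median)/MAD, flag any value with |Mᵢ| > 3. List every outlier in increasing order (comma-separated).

|Mᵢ| > 3 ⇔ |xᵢ − 237.50| > 3·63.00/0.6745 = 280.21.
So outliers lie outside [-42.71, 517.71].
552: M = 3.37 → outlier.
1019: M = 8.37 → outlier.

552, 1019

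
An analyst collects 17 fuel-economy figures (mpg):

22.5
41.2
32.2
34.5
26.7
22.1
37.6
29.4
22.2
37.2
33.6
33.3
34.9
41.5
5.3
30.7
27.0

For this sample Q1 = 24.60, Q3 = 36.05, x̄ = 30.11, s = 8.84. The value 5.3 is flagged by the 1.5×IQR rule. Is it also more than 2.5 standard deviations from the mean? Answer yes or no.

z = (5.3 − 30.11) / 8.84 = -2.81.
|z| = 2.81 > 2.5.

yes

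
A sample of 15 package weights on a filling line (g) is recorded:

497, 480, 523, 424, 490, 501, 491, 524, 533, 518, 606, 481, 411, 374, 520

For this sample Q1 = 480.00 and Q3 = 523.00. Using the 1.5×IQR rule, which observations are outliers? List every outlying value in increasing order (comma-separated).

374, 411, 606

IQR = Q3 − Q1 = 523.00 − 480.00 = 43.00.
Lower fence = Q1 − 1.5·IQR = 480.00 − 64.50 = 415.50.
Upper fence = Q3 + 1.5·IQR = 523.00 + 64.50 = 587.50.
374 < 415.50 → outlier.
411 < 415.50 → outlier.
606 > 587.50 → outlier.
All remaining values lie within [415.50, 587.50].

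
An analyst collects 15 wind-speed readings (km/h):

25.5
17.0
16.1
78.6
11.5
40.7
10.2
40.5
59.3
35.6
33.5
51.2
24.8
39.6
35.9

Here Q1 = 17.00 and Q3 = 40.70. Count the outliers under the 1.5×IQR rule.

IQR = 23.70; fences at 17.00 − 35.55 = -18.55 and 40.70 + 35.55 = 76.25.
Outside the cutoffs: 78.6.

1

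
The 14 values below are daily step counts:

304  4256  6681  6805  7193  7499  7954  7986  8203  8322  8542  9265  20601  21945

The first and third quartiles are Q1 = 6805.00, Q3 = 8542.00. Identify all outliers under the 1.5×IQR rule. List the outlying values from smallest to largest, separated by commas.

304, 20601, 21945

IQR = Q3 − Q1 = 8542.00 − 6805.00 = 1737.00.
Lower fence = Q1 − 1.5·IQR = 6805.00 − 2605.50 = 4199.50.
Upper fence = Q3 + 1.5·IQR = 8542.00 + 2605.50 = 11147.50.
304 < 4199.50 → outlier.
20601 > 11147.50 → outlier.
21945 > 11147.50 → outlier.
All remaining values lie within [4199.50, 11147.50].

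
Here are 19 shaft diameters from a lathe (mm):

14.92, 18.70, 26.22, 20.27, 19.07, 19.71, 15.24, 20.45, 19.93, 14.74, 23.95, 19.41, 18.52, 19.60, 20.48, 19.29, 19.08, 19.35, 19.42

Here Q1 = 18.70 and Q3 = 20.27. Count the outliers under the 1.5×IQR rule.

IQR = 1.57; fences at 18.70 − 2.355 = 16.345 and 20.27 + 2.355 = 22.625.
Outside the cutoffs: 14.74, 14.92, 15.24, 23.95, 26.22.

5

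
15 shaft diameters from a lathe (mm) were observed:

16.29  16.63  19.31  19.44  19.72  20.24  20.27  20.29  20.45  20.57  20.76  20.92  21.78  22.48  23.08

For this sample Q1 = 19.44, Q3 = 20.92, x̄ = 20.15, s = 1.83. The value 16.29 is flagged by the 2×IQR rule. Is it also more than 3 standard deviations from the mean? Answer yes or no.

no

z = (16.29 − 20.15) / 1.83 = -2.11.
|z| = 2.11 ≤ 3.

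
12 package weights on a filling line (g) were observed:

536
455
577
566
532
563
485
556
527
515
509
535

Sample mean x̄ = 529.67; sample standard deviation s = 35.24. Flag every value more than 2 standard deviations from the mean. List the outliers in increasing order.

Cutoffs at x̄ ± 2s: 529.67 ± 2·35.24 = [459.19, 600.15].
455: z = -2.12, |z| > 2 → outlier.
Every other value lies within [459.19, 600.15].

455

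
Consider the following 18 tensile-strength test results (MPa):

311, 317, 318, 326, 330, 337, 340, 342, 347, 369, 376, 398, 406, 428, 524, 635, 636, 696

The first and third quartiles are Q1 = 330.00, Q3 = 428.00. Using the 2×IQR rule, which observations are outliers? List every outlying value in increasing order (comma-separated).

IQR = Q3 − Q1 = 428.00 − 330.00 = 98.00.
Lower fence = Q1 − 2·IQR = 330.00 − 196.00 = 134.00.
Upper fence = Q3 + 2·IQR = 428.00 + 196.00 = 624.00.
635 > 624.00 → outlier.
636 > 624.00 → outlier.
696 > 624.00 → outlier.
All remaining values lie within [134.00, 624.00].

635, 636, 696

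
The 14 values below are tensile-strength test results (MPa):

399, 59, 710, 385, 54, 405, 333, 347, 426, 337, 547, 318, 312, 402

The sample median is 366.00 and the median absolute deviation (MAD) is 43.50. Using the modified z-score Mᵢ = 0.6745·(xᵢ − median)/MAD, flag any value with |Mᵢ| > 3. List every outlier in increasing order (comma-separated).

54, 59, 710

|Mᵢ| > 3 ⇔ |xᵢ − 366.00| > 3·43.50/0.6745 = 193.48.
So outliers lie outside [172.52, 559.48].
54: M = -4.84 → outlier.
59: M = -4.76 → outlier.
710: M = 5.33 → outlier.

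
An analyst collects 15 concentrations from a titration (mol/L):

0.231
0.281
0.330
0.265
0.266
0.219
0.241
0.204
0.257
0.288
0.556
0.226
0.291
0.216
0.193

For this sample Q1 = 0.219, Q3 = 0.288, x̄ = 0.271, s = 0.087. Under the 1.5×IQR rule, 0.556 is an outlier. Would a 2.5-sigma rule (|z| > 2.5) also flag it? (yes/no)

z = (0.556 − 0.271) / 0.087 = 3.28.
|z| = 3.28 > 2.5.

yes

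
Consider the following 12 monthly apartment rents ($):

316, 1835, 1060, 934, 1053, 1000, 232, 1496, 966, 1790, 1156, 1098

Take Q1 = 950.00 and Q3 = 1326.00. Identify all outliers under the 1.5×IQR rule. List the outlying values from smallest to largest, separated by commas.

IQR = Q3 − Q1 = 1326.00 − 950.00 = 376.00.
Lower fence = Q1 − 1.5·IQR = 950.00 − 564.00 = 386.00.
Upper fence = Q3 + 1.5·IQR = 1326.00 + 564.00 = 1890.00.
232 < 386.00 → outlier.
316 < 386.00 → outlier.
All remaining values lie within [386.00, 1890.00].

232, 316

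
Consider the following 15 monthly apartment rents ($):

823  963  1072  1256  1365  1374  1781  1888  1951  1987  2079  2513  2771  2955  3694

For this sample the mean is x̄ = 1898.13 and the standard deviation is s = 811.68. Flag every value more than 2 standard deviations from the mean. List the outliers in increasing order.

3694

Cutoffs at x̄ ± 2s: 1898.13 ± 2·811.68 = [274.77, 3521.49].
3694: z = 2.21, |z| > 2 → outlier.
Every other value lies within [274.77, 3521.49].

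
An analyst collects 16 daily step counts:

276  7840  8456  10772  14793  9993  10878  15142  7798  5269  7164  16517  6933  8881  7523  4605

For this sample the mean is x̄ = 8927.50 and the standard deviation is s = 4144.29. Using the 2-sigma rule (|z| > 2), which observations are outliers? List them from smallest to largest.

276

Cutoffs at x̄ ± 2s: 8927.50 ± 2·4144.29 = [638.92, 17216.08].
276: z = -2.09, |z| > 2 → outlier.
Every other value lies within [638.92, 17216.08].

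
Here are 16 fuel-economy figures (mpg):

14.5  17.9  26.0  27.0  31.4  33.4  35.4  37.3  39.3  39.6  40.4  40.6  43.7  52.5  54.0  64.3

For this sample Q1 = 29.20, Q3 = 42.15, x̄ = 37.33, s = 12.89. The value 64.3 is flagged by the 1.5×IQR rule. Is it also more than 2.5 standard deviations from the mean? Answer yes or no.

z = (64.3 − 37.33) / 12.89 = 2.09.
|z| = 2.09 ≤ 2.5.

no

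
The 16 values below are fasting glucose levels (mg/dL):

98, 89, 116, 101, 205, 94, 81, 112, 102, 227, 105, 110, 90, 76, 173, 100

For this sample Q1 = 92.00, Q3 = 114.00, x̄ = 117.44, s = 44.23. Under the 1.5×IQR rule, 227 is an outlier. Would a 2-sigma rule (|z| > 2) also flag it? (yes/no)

yes

z = (227 − 117.44) / 44.23 = 2.48.
|z| = 2.48 > 2.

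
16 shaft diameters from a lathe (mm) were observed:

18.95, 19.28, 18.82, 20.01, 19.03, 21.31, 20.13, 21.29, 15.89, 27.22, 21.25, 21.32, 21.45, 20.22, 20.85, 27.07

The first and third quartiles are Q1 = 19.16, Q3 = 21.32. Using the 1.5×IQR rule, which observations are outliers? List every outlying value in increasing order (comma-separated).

15.89, 27.07, 27.22

IQR = Q3 − Q1 = 21.32 − 19.16 = 2.16.
Lower fence = Q1 − 1.5·IQR = 19.16 − 3.24 = 15.92.
Upper fence = Q3 + 1.5·IQR = 21.32 + 3.24 = 24.56.
15.89 < 15.92 → outlier.
27.07 > 24.56 → outlier.
27.22 > 24.56 → outlier.
All remaining values lie within [15.92, 24.56].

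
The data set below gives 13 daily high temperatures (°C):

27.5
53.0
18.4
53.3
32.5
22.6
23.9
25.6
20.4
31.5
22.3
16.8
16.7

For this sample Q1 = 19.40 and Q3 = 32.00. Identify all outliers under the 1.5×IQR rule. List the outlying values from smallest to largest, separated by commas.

53.0, 53.3

IQR = Q3 − Q1 = 32.00 − 19.40 = 12.60.
Lower fence = Q1 − 1.5·IQR = 19.40 − 18.90 = 0.50.
Upper fence = Q3 + 1.5·IQR = 32.00 + 18.90 = 50.90.
53.0 > 50.90 → outlier.
53.3 > 50.90 → outlier.
All remaining values lie within [0.50, 50.90].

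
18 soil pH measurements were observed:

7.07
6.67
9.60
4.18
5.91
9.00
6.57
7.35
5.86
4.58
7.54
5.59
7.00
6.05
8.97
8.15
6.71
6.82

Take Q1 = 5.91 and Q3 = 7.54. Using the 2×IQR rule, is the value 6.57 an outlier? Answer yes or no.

IQR = Q3 − Q1 = 7.54 − 5.91 = 1.63.
Lower fence = Q1 − 2·IQR = 5.91 − 3.26 = 2.65.
Upper fence = Q3 + 2·IQR = 7.54 + 3.26 = 10.80.
6.57 lies within [2.65, 10.80].

no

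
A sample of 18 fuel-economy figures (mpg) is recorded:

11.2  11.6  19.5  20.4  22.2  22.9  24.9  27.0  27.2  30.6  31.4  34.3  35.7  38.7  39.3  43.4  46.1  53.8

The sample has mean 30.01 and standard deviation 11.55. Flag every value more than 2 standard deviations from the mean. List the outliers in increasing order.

53.8

Cutoffs at x̄ ± 2s: 30.01 ± 2·11.55 = [6.91, 53.11].
53.8: z = 2.06, |z| > 2 → outlier.
Every other value lies within [6.91, 53.11].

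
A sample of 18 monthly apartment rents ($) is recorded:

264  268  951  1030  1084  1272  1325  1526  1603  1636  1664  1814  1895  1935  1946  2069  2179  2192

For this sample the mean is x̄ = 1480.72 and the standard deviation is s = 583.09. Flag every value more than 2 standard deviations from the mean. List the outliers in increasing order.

Cutoffs at x̄ ± 2s: 1480.72 ± 2·583.09 = [314.54, 2646.90].
264: z = -2.09, |z| > 2 → outlier.
268: z = -2.08, |z| > 2 → outlier.
Every other value lies within [314.54, 2646.90].

264, 268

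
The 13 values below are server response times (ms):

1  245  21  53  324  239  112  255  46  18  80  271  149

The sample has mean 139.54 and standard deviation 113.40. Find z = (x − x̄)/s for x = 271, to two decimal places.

z = (271 − 139.54) / 113.40 = 1.16.

1.16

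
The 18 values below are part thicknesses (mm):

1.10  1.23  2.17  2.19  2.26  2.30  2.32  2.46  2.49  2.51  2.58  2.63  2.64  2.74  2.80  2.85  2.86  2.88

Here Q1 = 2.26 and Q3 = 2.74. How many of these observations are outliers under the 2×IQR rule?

IQR = 0.48; fences at 2.26 − 0.96 = 1.30 and 2.74 + 0.96 = 3.70.
Outside the cutoffs: 1.10, 1.23.

2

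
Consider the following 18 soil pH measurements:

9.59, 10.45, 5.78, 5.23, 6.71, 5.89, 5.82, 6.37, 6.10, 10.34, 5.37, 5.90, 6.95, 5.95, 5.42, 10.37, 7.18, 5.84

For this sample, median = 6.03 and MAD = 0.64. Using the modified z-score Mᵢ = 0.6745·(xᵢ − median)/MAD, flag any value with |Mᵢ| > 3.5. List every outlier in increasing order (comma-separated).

|Mᵢ| > 3.5 ⇔ |xᵢ − 6.03| > 3.5·0.64/0.6745 = 3.32.
So outliers lie outside [2.71, 9.35].
9.59: M = 3.75 → outlier.
10.34: M = 4.54 → outlier.
10.37: M = 4.57 → outlier.
10.45: M = 4.66 → outlier.

9.59, 10.34, 10.37, 10.45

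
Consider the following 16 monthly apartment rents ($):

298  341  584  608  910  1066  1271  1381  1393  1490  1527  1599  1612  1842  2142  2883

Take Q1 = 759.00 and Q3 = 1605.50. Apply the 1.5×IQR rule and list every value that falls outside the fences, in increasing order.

IQR = Q3 − Q1 = 1605.50 − 759.00 = 846.50.
Lower fence = Q1 − 1.5·IQR = 759.00 − 1269.75 = -510.75.
Upper fence = Q3 + 1.5·IQR = 1605.50 + 1269.75 = 2875.25.
2883 > 2875.25 → outlier.
All remaining values lie within [-510.75, 2875.25].

2883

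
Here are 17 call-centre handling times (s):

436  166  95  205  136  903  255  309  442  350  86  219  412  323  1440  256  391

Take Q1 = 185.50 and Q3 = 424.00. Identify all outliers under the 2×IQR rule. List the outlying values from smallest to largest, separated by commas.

903, 1440

IQR = Q3 − Q1 = 424.00 − 185.50 = 238.50.
Lower fence = Q1 − 2·IQR = 185.50 − 477.00 = -291.50.
Upper fence = Q3 + 2·IQR = 424.00 + 477.00 = 901.00.
903 > 901.00 → outlier.
1440 > 901.00 → outlier.
All remaining values lie within [-291.50, 901.00].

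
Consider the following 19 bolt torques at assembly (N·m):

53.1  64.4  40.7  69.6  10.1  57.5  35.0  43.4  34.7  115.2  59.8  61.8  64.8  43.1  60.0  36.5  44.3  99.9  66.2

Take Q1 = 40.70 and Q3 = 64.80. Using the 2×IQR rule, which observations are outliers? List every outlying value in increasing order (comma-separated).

IQR = Q3 − Q1 = 64.80 − 40.70 = 24.10.
Lower fence = Q1 − 2·IQR = 40.70 − 48.20 = -7.50.
Upper fence = Q3 + 2·IQR = 64.80 + 48.20 = 113.00.
115.2 > 113.00 → outlier.
All remaining values lie within [-7.50, 113.00].

115.2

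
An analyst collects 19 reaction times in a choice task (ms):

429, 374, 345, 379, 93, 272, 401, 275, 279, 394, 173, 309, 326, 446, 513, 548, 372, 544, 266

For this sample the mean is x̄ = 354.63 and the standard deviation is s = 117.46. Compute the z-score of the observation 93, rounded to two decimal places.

-2.23

z = (93 − 354.63) / 117.46 = -2.23.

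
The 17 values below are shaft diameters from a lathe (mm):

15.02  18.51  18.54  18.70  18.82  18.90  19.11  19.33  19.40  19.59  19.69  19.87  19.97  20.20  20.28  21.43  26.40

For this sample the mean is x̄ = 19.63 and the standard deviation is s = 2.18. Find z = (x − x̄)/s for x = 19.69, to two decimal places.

0.03

z = (19.69 − 19.63) / 2.18 = 0.03.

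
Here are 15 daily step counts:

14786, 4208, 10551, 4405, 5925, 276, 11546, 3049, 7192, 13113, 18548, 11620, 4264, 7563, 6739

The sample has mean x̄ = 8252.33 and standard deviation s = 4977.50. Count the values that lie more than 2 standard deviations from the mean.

Cutoffs: x̄ ± 2s = [-1702.67, 18207.33].
Outside the cutoffs: 18548.

1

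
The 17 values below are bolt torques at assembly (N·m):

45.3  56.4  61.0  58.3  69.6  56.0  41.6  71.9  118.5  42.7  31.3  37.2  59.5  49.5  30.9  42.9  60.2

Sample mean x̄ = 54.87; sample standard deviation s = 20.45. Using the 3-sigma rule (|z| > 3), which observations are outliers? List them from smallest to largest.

Cutoffs at x̄ ± 3s: 54.87 ± 3·20.45 = [-6.48, 116.22].
118.5: z = 3.11, |z| > 3 → outlier.
Every other value lies within [-6.48, 116.22].

118.5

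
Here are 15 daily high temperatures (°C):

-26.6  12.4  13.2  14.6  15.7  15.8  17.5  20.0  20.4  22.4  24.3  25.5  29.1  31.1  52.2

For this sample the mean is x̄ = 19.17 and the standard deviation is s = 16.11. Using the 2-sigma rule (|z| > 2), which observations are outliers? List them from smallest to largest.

Cutoffs at x̄ ± 2s: 19.17 ± 2·16.11 = [-13.05, 51.39].
-26.6: z = -2.84, |z| > 2 → outlier.
52.2: z = 2.05, |z| > 2 → outlier.
Every other value lies within [-13.05, 51.39].

-26.6, 52.2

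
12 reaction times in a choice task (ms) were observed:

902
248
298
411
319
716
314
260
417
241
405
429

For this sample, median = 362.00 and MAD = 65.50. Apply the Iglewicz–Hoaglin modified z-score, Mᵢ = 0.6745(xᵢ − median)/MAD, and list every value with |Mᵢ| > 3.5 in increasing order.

|Mᵢ| > 3.5 ⇔ |xᵢ − 362.00| > 3.5·65.50/0.6745 = 339.88.
So outliers lie outside [22.12, 701.88].
716: M = 3.65 → outlier.
902: M = 5.56 → outlier.

716, 902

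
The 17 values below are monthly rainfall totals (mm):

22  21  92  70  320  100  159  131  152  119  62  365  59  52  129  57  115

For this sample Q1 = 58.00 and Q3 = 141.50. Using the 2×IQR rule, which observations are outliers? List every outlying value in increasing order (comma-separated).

IQR = Q3 − Q1 = 141.50 − 58.00 = 83.50.
Lower fence = Q1 − 2·IQR = 58.00 − 167.00 = -109.00.
Upper fence = Q3 + 2·IQR = 141.50 + 167.00 = 308.50.
320 > 308.50 → outlier.
365 > 308.50 → outlier.
All remaining values lie within [-109.00, 308.50].

320, 365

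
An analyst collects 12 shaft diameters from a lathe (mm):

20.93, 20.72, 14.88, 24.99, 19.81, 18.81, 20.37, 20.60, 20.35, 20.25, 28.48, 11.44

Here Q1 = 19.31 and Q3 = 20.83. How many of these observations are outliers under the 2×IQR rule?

4

IQR = 1.52; fences at 19.31 − 3.04 = 16.27 and 20.83 + 3.04 = 23.87.
Outside the cutoffs: 11.44, 14.88, 24.99, 28.48.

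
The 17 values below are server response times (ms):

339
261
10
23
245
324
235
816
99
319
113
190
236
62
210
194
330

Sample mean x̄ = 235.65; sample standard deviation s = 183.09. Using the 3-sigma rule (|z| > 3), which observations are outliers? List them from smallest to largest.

Cutoffs at x̄ ± 3s: 235.65 ± 3·183.09 = [-313.62, 784.92].
816: z = 3.17, |z| > 3 → outlier.
Every other value lies within [-313.62, 784.92].

816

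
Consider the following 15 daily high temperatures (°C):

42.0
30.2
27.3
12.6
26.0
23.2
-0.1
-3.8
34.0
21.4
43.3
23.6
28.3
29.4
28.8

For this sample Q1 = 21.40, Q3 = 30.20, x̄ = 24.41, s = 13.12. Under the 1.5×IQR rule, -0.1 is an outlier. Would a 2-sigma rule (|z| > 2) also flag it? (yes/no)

z = (-0.1 − 24.41) / 13.12 = -1.87.
|z| = 1.87 ≤ 2.

no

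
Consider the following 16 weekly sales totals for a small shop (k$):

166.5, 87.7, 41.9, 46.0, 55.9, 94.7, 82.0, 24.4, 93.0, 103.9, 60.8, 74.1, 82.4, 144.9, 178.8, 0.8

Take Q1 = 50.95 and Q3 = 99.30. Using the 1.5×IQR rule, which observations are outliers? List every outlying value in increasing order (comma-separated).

178.8

IQR = Q3 − Q1 = 99.30 − 50.95 = 48.35.
Lower fence = Q1 − 1.5·IQR = 50.95 − 72.525 = -21.575.
Upper fence = Q3 + 1.5·IQR = 99.30 + 72.525 = 171.825.
178.8 > 171.825 → outlier.
All remaining values lie within [-21.575, 171.825].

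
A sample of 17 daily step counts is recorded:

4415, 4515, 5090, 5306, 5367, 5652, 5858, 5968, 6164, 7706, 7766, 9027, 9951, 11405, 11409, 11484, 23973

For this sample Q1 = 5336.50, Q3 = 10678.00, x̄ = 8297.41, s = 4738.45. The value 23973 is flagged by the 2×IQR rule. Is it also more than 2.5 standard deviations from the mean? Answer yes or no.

yes

z = (23973 − 8297.41) / 4738.45 = 3.31.
|z| = 3.31 > 2.5.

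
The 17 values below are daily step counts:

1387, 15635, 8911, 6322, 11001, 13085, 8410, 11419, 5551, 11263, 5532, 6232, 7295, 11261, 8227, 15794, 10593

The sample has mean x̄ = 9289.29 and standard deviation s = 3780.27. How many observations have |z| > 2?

1

Cutoffs: x̄ ± 2s = [1728.75, 16849.83].
Outside the cutoffs: 1387.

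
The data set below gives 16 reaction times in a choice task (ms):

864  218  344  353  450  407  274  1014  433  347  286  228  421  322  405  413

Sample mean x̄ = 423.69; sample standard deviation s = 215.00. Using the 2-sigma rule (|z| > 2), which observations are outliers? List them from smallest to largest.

Cutoffs at x̄ ± 2s: 423.69 ± 2·215.00 = [-6.31, 853.69].
864: z = 2.05, |z| > 2 → outlier.
1014: z = 2.75, |z| > 2 → outlier.
Every other value lies within [-6.31, 853.69].

864, 1014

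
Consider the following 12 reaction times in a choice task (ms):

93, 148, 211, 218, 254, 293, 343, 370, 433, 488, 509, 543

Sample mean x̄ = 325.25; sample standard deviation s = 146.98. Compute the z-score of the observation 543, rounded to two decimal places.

z = (543 − 325.25) / 146.98 = 1.48.

1.48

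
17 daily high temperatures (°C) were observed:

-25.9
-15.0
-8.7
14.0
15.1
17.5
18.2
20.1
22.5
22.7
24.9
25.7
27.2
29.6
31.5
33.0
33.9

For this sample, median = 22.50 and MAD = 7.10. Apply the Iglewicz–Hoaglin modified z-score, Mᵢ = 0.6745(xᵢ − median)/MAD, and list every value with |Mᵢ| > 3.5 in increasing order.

|Mᵢ| > 3.5 ⇔ |xᵢ − 22.50| > 3.5·7.10/0.6745 = 36.84.
So outliers lie outside [-14.34, 59.34].
-25.9: M = -4.60 → outlier.
-15.0: M = -3.56 → outlier.

-25.9, -15.0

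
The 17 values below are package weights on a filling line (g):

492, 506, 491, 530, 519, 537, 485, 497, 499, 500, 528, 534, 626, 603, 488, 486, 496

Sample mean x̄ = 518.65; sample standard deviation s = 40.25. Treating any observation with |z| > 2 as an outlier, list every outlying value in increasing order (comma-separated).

Cutoffs at x̄ ± 2s: 518.65 ± 2·40.25 = [438.15, 599.15].
603: z = 2.10, |z| > 2 → outlier.
626: z = 2.67, |z| > 2 → outlier.
Every other value lies within [438.15, 599.15].

603, 626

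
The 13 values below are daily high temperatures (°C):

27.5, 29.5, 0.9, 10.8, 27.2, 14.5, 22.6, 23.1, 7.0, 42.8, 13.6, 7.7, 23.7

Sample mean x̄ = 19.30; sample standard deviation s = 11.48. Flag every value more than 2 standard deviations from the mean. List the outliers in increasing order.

42.8

Cutoffs at x̄ ± 2s: 19.30 ± 2·11.48 = [-3.66, 42.26].
42.8: z = 2.05, |z| > 2 → outlier.
Every other value lies within [-3.66, 42.26].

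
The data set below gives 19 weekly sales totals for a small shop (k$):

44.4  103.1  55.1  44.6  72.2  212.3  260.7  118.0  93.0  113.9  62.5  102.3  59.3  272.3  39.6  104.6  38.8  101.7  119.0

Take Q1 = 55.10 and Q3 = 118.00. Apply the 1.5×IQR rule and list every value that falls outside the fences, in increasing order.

IQR = Q3 − Q1 = 118.00 − 55.10 = 62.90.
Lower fence = Q1 − 1.5·IQR = 55.10 − 94.35 = -39.25.
Upper fence = Q3 + 1.5·IQR = 118.00 + 94.35 = 212.35.
260.7 > 212.35 → outlier.
272.3 > 212.35 → outlier.
All remaining values lie within [-39.25, 212.35].

260.7, 272.3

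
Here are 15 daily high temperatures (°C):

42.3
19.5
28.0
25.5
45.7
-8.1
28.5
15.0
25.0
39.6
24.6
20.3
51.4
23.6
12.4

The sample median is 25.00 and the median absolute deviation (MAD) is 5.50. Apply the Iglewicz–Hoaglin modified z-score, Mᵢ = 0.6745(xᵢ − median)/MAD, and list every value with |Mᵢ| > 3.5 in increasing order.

|Mᵢ| > 3.5 ⇔ |xᵢ − 25.00| > 3.5·5.50/0.6745 = 28.54.
So outliers lie outside [-3.54, 53.54].
-8.1: M = -4.06 → outlier.

-8.1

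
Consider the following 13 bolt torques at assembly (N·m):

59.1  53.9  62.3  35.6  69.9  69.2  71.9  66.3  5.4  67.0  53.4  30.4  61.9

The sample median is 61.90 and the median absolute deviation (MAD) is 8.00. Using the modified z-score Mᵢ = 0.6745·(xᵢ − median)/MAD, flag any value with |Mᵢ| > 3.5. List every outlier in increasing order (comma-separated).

5.4

|Mᵢ| > 3.5 ⇔ |xᵢ − 61.90| > 3.5·8.00/0.6745 = 41.51.
So outliers lie outside [20.39, 103.41].
5.4: M = -4.76 → outlier.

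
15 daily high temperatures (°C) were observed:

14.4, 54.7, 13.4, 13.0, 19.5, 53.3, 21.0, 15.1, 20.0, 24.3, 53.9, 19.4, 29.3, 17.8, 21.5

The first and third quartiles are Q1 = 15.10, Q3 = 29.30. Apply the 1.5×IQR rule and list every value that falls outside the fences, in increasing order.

IQR = Q3 − Q1 = 29.30 − 15.10 = 14.20.
Lower fence = Q1 − 1.5·IQR = 15.10 − 21.30 = -6.20.
Upper fence = Q3 + 1.5·IQR = 29.30 + 21.30 = 50.60.
53.3 > 50.60 → outlier.
53.9 > 50.60 → outlier.
54.7 > 50.60 → outlier.
All remaining values lie within [-6.20, 50.60].

53.3, 53.9, 54.7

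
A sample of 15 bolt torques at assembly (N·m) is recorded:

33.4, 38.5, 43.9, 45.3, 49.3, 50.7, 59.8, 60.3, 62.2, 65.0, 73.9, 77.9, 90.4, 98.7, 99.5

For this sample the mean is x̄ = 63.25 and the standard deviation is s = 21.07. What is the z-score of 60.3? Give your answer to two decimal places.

-0.14

z = (60.3 − 63.25) / 21.07 = -0.14.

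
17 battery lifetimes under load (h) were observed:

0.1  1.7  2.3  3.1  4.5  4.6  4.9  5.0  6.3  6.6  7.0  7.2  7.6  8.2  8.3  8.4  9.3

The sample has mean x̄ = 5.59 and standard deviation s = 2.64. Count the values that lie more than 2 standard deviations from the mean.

Cutoffs: x̄ ± 2s = [0.31, 10.87].
Outside the cutoffs: 0.1.

1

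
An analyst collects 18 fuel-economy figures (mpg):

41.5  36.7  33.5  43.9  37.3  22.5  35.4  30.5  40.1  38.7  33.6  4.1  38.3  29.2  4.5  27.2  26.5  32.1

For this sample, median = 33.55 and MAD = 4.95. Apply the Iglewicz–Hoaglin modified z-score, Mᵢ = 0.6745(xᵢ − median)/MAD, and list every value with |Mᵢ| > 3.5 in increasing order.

|Mᵢ| > 3.5 ⇔ |xᵢ − 33.55| > 3.5·4.95/0.6745 = 25.69.
So outliers lie outside [7.86, 59.24].
4.1: M = -4.01 → outlier.
4.5: M = -3.96 → outlier.

4.1, 4.5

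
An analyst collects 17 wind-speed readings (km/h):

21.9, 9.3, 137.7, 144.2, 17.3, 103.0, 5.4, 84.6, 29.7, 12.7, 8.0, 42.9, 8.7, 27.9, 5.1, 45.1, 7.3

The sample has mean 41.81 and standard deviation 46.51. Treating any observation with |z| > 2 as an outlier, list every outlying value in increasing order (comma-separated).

Cutoffs at x̄ ± 2s: 41.81 ± 2·46.51 = [-51.21, 134.83].
137.7: z = 2.06, |z| > 2 → outlier.
144.2: z = 2.20, |z| > 2 → outlier.
Every other value lies within [-51.21, 134.83].

137.7, 144.2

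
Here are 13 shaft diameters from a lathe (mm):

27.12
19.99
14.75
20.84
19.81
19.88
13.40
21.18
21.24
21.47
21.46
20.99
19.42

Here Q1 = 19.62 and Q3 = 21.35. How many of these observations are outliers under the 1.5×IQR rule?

IQR = 1.73; fences at 19.62 − 2.595 = 17.025 and 21.35 + 2.595 = 23.945.
Outside the cutoffs: 13.40, 14.75, 27.12.

3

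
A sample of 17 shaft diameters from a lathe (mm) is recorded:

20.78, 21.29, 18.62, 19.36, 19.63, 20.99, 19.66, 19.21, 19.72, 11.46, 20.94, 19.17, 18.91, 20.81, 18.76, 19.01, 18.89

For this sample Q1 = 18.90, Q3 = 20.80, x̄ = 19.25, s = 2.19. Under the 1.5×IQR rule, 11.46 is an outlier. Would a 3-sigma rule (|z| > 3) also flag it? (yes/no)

z = (11.46 − 19.25) / 2.19 = -3.56.
|z| = 3.56 > 3.

yes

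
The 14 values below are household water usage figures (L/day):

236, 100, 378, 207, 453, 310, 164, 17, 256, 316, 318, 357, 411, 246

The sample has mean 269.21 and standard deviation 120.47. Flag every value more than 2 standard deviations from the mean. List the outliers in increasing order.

Cutoffs at x̄ ± 2s: 269.21 ± 2·120.47 = [28.27, 510.15].
17: z = -2.09, |z| > 2 → outlier.
Every other value lies within [28.27, 510.15].

17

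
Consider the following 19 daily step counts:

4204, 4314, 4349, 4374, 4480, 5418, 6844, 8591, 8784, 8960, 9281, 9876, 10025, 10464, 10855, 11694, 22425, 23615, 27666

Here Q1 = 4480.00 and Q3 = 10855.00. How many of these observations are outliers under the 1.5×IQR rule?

3

IQR = 6375.00; fences at 4480.00 − 9562.50 = -5082.50 and 10855.00 + 9562.50 = 20417.50.
Outside the cutoffs: 22425, 23615, 27666.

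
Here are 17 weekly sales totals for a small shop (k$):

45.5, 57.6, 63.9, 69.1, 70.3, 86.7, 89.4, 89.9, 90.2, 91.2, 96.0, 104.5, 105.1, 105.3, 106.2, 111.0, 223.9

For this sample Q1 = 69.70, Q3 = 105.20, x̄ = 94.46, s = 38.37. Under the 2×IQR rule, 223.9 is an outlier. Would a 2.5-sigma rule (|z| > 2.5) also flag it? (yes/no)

yes

z = (223.9 − 94.46) / 38.37 = 3.37.
|z| = 3.37 > 2.5.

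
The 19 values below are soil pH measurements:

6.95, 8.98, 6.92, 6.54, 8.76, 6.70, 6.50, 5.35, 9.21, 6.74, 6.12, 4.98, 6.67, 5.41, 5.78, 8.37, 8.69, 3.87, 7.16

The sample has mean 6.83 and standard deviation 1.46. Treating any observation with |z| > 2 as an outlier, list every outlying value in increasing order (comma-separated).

3.87

Cutoffs at x̄ ± 2s: 6.83 ± 2·1.46 = [3.91, 9.75].
3.87: z = -2.03, |z| > 2 → outlier.
Every other value lies within [3.91, 9.75].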